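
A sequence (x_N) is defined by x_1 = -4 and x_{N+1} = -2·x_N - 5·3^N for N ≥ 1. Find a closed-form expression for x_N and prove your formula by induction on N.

Computing the first terms: x_1 = -4, x_2 = -7, x_3 = -31. This suggests x_N = -(-2)^(N - 1) - 3^N.
For the base case N = 1: the formula gives -4 = -4 = x_1.
Inductive step: assume the claim holds for N = m, so x_m = -(-2)^(m - 1) - 3^m.
Then x_{m+1} = -2·x_m - 5·3^m = -2·(-(-2)^(m - 1) - 3^m) - 5·3^m = -(-2)^m - 3^(m + 1) = -(-2)^((m+1) - 1) - 3^(m+1),
which is the claimed formula at N = m+1.
By the principle of mathematical induction, the result holds for all N ≥ 1.

x_N = -(-2)^(N - 1) - 3^N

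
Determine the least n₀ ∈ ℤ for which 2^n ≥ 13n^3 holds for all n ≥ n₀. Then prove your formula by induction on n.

n₀ = 16

At n = 15: 32768 < 43875, so the inequality fails and n₀ ≥ 16. We prove 2^n ≥ 13n^3 for all n ≥ 16.
Base case (n = 16): 2^n = 65536 and 13n^3 = 53248, so 65536 ≥ 53248.
Suppose the result is true for n = k, so 2^k ≥ 13k^3.
Then 2^(k + 1) = 2·(2^k) ≥ 2·(13k^3).
Also, for k ≥ 16 we have 2·(13k^3) ≥ 13(k+1)^3, since 2 ≥ (1 + 1/k)^3 for all k ≥ 16.
Combining, 2^(k + 1) ≥ 13(k+1)^3.
By the principle of mathematical induction, the result holds for all n ≥ 16.
Hence the smallest such n₀ is 16.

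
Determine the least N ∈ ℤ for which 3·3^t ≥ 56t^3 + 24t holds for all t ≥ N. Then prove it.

N = 9

At t = 8: 19683 < 28864, so the inequality fails and N ≥ 9. We prove 3·3^t ≥ 56t^3 + 24t for all t ≥ 9.
For the base case t = 9: 3·3^t = 59049 and 56t^3 + 24t = 41040, so 59049 ≥ 41040.
For the inductive step, assume it holds for an arbitrary m ≥ 9, so 3·3^m ≥ 56m^3 + 24m.
Then 3·3^(m + 1) = 3·(3·3^m) ≥ 3·(56m^3 + 24m).
Also, for m ≥ 9 we have 3·(56m^3 + 24m) ≥ 56(m+1)^3 + 24(m+1), since 3·(56m^3 + 24m) − (56(m+1)^3 + 24(m+1)) = 112m^3 - 168m^2 - 120m - 80, which is nonnegative for all m ≥ 9.
Combining, 3·3^(m + 1) ≥ 56(m+1)^3 + 24(m+1).
By the principle of mathematical induction, the result holds for all t ≥ 9.
Hence the smallest such N is 9.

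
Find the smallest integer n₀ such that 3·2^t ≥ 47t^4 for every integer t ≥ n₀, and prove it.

At t = 21: 6291456 < 9140607, so the inequality fails and n₀ ≥ 22. We prove 3·2^t ≥ 47t^4 for all t ≥ 22.
Base case (t = 22): 3·2^t = 12582912 and 47t^4 = 11010032, so 12582912 ≥ 11010032.
Inductive step: assume the claim holds for t = m, so 3·2^m ≥ 47m^4.
Then 3·2^(m + 1) = 2·(3·2^m) ≥ 2·(47m^4).
Also, for m ≥ 22 we have 2·(47m^4) ≥ 47(m+1)^4, since 2 ≥ (1 + 1/m)^4 for all m ≥ 22.
Combining, 3·2^(m + 1) ≥ 47(m+1)^4.
By induction, the statement is established for all t ≥ 22.
Hence the smallest such n₀ is 22.

n₀ = 22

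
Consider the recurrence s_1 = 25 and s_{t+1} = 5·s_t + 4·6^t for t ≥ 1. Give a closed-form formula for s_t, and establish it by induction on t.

Computing the first terms: s_1 = 25, s_2 = 149, s_3 = 889. This suggests s_t = 5^(t - 1) + 4·6^t.
Base step (t = 1): the formula gives 25 = 25 = s_1.
For the inductive step, assume it holds for an arbitrary p ≥ 1, so s_p = 5^(p - 1) + 4·6^p.
Then s_{p+1} = 5·s_p + 4·6^p = 5·(5^(p - 1) + 4·6^p) + 4·6^p = 5^p + 4·6^(p + 1) = 5^((p+1) - 1) + 4·6^(p+1),
which is the claimed formula at t = p+1.
By the principle of mathematical induction, the result holds for all t ≥ 1.

s_t = 5^(t - 1) + 4·6^t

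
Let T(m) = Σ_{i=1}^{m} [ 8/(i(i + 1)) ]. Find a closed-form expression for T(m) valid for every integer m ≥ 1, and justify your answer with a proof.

We claim T(m) = 8m/(m + 1) for all m ≥ 1.
Base step (m = 1): T(1) = 4, and the closed form gives 4. They agree.
Inductive step: assume the claim holds for m = i, so T(i) = 8i/(i + 1).
Then T(i+1) = T(i) + (8/((i + 1)(i + 2))) = (8i/(i + 1)) + (8/((i + 1)(i + 2))).
Simplifying, T(i+1) = 8(i + 1)/(i + 2) = 8(i+1)/((i+1) + 1),
which is the closed form with m = i+1.
By induction, the statement is established for all m ≥ 1.

T(m) = 8m/(m + 1)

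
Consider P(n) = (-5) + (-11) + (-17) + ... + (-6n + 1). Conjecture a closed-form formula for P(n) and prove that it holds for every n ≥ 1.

We claim P(n) = -n(3n + 2) for all n ≥ 1.
Base step (n = 1): P(1) = -5, and the closed form gives -5. They agree.
For the inductive step, assume it holds for an arbitrary k ≥ 1, so P(k) = k(-3k - 2).
Then P(k+1) = P(k) + (-6k - 5) = (k(-3k - 2)) + (-6k - 5).
Simplifying, P(k+1) = -(k + 1)(3k + 5) = -(k+1)(3(k+1) + 2),
which is the closed form with n = k+1.
This completes the induction.

P(n) = -n(3n + 2)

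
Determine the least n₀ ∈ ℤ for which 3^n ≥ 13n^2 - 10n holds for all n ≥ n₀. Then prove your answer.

At n = 5: 243 < 275, so the inequality fails and n₀ ≥ 6. We prove 3^n ≥ 13n^2 - 10n for all n ≥ 6.
Base case (n = 6): 3^n = 729 and 13n^2 - 10n = 408, so 729 ≥ 408.
Suppose the result is true for n = p, so 3^p ≥ 13p^2 - 10p.
Then 3^(p + 1) = 3·(3^p) ≥ 3·(13p^2 - 10p).
Also, for p ≥ 6 we have 3·(13p^2 - 10p) ≥ 13(p+1)^2 - 10(p+1), since 3·(13p^2 - 10p) − (13(p+1)^2 - 10(p+1)) = 26p^2 - 46p - 3, which is nonnegative for all p ≥ 6.
Combining, 3^(p + 1) ≥ 13(p+1)^2 - 10(p+1).
This completes the induction.
Hence the smallest such n₀ is 6.

n₀ = 6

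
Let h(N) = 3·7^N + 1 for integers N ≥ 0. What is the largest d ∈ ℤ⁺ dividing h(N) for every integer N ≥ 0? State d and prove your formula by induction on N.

Computing the first values: h(0) = 4 and h(1) = 22; gcd(4, 22) = 2, so d ≤ 2.
We prove 2 | 3·7^N + 1 for all N ≥ 0 by induction on N.
When N = 0: h(0) = 4 = 2·(2), so 2 | h(0).
Inductive step: suppose the statement holds for some p ≥ 0, i.e. 2 | h(p). Then
h(p+1) = 3·7^(p+1) + 1 = 7·(3·7^p + 1) - 6 = 7·h(p) - 6. The first term is divisible by 2 by the inductive hypothesis, and -6 is divisible by 2. Hence 2 | h(p+1).
By the principle of mathematical induction, the result holds for all N ≥ 0.
Therefore the largest such d is 2.

d = 2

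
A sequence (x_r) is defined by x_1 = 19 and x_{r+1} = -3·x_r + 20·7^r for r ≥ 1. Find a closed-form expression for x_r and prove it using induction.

x_r = 5(-3)^(r - 1) + 2·7^r

Computing the first terms: x_1 = 19, x_2 = 83, x_3 = 731. This suggests x_r = 5(-3)^(r - 1) + 2·7^r.
Base step (r = 1): the formula gives 19 = 19 = x_1.
Suppose the result is true for r = k, so x_k = 5(-3)^(k - 1) + 2·7^k.
Then x_{k+1} = -3·x_k + 20·7^k = -3·(5(-3)^(k - 1) + 2·7^k) + 20·7^k = 5(-3)^k + 2·7^(k + 1) = 5(-3)^((k+1) - 1) + 2·7^(k+1),
which is the claimed formula at r = k+1.
This completes the induction.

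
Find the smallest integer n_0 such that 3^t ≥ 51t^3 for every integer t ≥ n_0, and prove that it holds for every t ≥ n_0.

At t = 9: 19683 < 37179, so the inequality fails and n_0 ≥ 10. We prove 3^t ≥ 51t^3 for all t ≥ 10.
Base step (t = 10): 3^t = 59049 and 51t^3 = 51000, so 59049 ≥ 51000.
Inductive step: suppose the statement holds for some m ≥ 10, so 3^m ≥ 51m^3.
Then 3^(m + 1) = 3·(3^m) ≥ 3·(51m^3).
Also, for m ≥ 10 we have 3·(51m^3) ≥ 51(m+1)^3, since 3 ≥ (1 + 1/m)^3 for all m ≥ 10.
Combining, 3^(m + 1) ≥ 51(m+1)^3.
By the principle of mathematical induction, the result holds for all t ≥ 10.
Hence the smallest such n_0 is 10.

n_0 = 10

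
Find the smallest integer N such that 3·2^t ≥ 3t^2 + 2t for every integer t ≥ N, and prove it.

At t = 4: 48 < 56, so the inequality fails and N ≥ 5. We prove 3·2^t ≥ 3t^2 + 2t for all t ≥ 5.
For the base case t = 5: 3·2^t = 96 and 3t^2 + 2t = 85, so 96 ≥ 85.
Inductive step: suppose the statement holds for some i ≥ 5, so 3·2^i ≥ 3i^2 + 2i.
Then 3·2^(i + 1) = 2·(3·2^i) ≥ 2·(3i^2 + 2i).
Also, for i ≥ 5 we have 2·(3i^2 + 2i) ≥ 3(i+1)^2 + 2(i+1), since 2·(3i^2 + 2i) − (3(i+1)^2 + 2(i+1)) = 3i^2 - 4i - 5, which is nonnegative for all i ≥ 5.
Combining, 3·2^(i + 1) ≥ 3(i+1)^2 + 2(i+1).
By the principle of mathematical induction, the result holds for all t ≥ 5.
Hence the smallest such N is 5.

N = 5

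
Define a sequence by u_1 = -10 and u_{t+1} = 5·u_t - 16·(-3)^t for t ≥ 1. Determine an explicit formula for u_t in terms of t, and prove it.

Computing the first terms: u_1 = -10, u_2 = -2, u_3 = -154. This suggests u_t = 2(-3)^t - 4·5^(t - 1).
When t = 1: the formula gives -10 = -10 = u_1.
Suppose the result is true for t = r, so u_r = 2(-3)^r - 4·5^(r - 1).
Then u_{r+1} = 5·u_r - 16·(-3)^r = 5·(2(-3)^r - 4·5^(r - 1)) - 16·(-3)^r = 2(-3)^(r + 1) - 4·5^r = 2(-3)^(r+1) - 4·5^((r+1) - 1),
which is the claimed formula at t = r+1.
This completes the induction.

u_t = 2(-3)^t - 4·5^(t - 1)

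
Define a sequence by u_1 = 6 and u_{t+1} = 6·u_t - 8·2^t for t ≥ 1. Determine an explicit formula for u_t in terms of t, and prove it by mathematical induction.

Computing the first terms: u_1 = 6, u_2 = 20, u_3 = 88. This suggests u_t = 2^(t + 1) + 2·6^(t - 1).
Base step (t = 1): the formula gives 6 = 6 = u_1.
Suppose the result is true for t = r, so u_r = 2^(r + 1) + 2·6^(r - 1).
Then u_{r+1} = 6·u_r - 8·2^r = 6·(2^(r + 1) + 2·6^(r - 1)) - 8·2^r = 2^(r + 2) + 2·6^r = 2^((r+1) + 1) + 2·6^((r+1) - 1),
which is the claimed formula at t = r+1.
By the principle of mathematical induction, the result holds for all t ≥ 1.

u_t = 2^(t + 1) + 2·6^(t - 1)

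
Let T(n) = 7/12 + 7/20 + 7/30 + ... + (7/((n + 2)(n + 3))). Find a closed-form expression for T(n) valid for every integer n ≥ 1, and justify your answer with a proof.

T(n) = 7n/(3(n + 3))

We claim T(n) = 7n/(3(n + 3)) for all n ≥ 1.
When n = 1: T(1) = 7/12, and the closed form gives 7/12. They agree.
Suppose the result is true for n = m, so T(m) = 7m/(3(m + 3)).
Then T(m+1) = T(m) + (7/((m + 3)(m + 4))) = (7m/(3(m + 3))) + (7/((m + 3)(m + 4))).
Simplifying, T(m+1) = 7(m + 1)/(3(m + 4)) = 7(m+1)/(3((m+1) + 3)),
which is the closed form with n = m+1.
By induction, the statement is established for all n ≥ 1.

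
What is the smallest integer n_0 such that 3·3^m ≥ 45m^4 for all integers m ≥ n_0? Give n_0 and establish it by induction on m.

At m = 11: 531441 < 658845, so the inequality fails and n_0 ≥ 12. We prove 3·3^m ≥ 45m^4 for all m ≥ 12.
Base step (m = 12): 3·3^m = 1594323 and 45m^4 = 933120, so 1594323 ≥ 933120.
Inductive step: suppose the statement holds for some k ≥ 12, so 3·3^k ≥ 45k^4.
Then 3·3^(k + 1) = 3·(3·3^k) ≥ 3·(45k^4).
Also, for k ≥ 12 we have 3·(45k^4) ≥ 45(k+1)^4, since 3 ≥ (1 + 1/k)^4 for all k ≥ 12.
Combining, 3·3^(k + 1) ≥ 45(k+1)^4.
By the principle of mathematical induction, the result holds for all m ≥ 12.
Hence the smallest such n_0 is 12.

n_0 = 12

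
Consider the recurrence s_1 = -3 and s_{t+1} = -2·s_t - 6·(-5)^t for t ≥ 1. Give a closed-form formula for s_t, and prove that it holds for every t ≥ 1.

Computing the first terms: s_1 = -3, s_2 = 36, s_3 = -222. This suggests s_t = 7(-2)^(t - 1) + 2(-5)^t.
For the base case t = 1: the formula gives -3 = -3 = s_1.
Inductive step: assume the claim holds for t = k, so s_k = 7(-2)^(k - 1) + 2(-5)^k.
Then s_{k+1} = -2·s_k - 6·(-5)^k = -2·(7(-2)^(k - 1) + 2(-5)^k) - 6·(-5)^k = 7(-2)^k + 2(-5)^(k + 1) = 7(-2)^((k+1) - 1) + 2(-5)^(k+1),
which is the claimed formula at t = k+1.
This completes the induction.

s_t = 7(-2)^(t - 1) + 2(-5)^t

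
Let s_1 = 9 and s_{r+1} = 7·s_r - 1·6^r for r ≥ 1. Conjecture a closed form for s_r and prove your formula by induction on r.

Computing the first terms: s_1 = 9, s_2 = 57, s_3 = 363. This suggests s_r = 6^r + 3·7^(r - 1).
For the base case r = 1: the formula gives 9 = 9 = s_1.
For the inductive step, assume it holds for an arbitrary k ≥ 1, so s_k = 6^k + 3·7^(k - 1).
Then s_{k+1} = 7·s_k - 1·6^k = 7·(6^k + 3·7^(k - 1)) - 1·6^k = 6^(k + 1) + 3·7^k = 6^(k+1) + 3·7^((k+1) - 1),
which is the claimed formula at r = k+1.
Hence, by induction on r, the claim holds for every r ≥ 1.

s_r = 6^r + 3·7^(r - 1)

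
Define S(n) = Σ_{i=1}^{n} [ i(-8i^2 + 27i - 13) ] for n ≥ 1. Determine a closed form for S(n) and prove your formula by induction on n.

We claim S(n) = -n(n + 1)(2n^2 - 7n + 2) for all n ≥ 1.
For the base case n = 1: S(1) = 6, and the closed form gives 6. They agree.
Inductive step: assume the claim holds for n = i, so S(i) = i(-2i^3 + 5i^2 + 5i - 2).
Then S(i+1) = S(i) + ((i + 1)(27i - 8(i + 1)^2 + 14)) = (i(-2i^3 + 5i^2 + 5i - 2)) + ((i + 1)(27i - 8(i + 1)^2 + 14)).
Simplifying, S(i+1) = -(i + 1)(i + 2)(2i^2 - 3i - 3) = -(i+1)((i+1) + 1)(2(i+1)^2 - 7(i+1) + 2),
which is the closed form with n = i+1.
This completes the induction.

S(n) = -n(n + 1)(2n^2 - 7n + 2)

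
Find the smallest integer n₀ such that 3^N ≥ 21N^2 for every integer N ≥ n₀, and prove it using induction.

n₀ = 7

At N = 6: 729 < 756, so the inequality fails and n₀ ≥ 7. We prove 3^N ≥ 21N^2 for all N ≥ 7.
Base step (N = 7): 3^N = 2187 and 21N^2 = 1029, so 2187 ≥ 1029.
Inductive step: suppose the statement holds for some r ≥ 7, so 3^r ≥ 21r^2.
Then 3^(r + 1) = 3·(3^r) ≥ 3·(21r^2).
Also, for r ≥ 7 we have 3·(21r^2) ≥ 21(r+1)^2, since 3 ≥ (1 + 1/r)^2 for all r ≥ 7.
Combining, 3^(r + 1) ≥ 21(r+1)^2.
This completes the induction.
Hence the smallest such n₀ is 7.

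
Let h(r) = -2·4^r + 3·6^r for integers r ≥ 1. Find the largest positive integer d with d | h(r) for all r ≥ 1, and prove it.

Computing the first values: h(1) = 10 and h(2) = 76; gcd(10, 76) = 2, so d ≤ 2.
We prove 2 | -2·4^r + 3·6^r for all r ≥ 1 by induction on r.
Base case (r = 1): h(1) = 10 = 2·(5), so 2 | h(1).
Suppose the result is true for r = k, i.e. 2 | h(k). Then
h(k+1) − 6·h(k) = (-2·4^(k+1) + 3·6^(k+1)) − 6·(-2·4^k + 3·6^k) = (-2)·4^k·(4 − 6) = (4)·4^k. Since 2 | h(k) by the inductive hypothesis, 2 | 6·h(k); and 2 | 4 since 4 = 2·2. Therefore 2 | h(k+1).
Hence, by induction on r, the claim holds for every r ≥ 1.
Therefore the largest such d is 2.

d = 2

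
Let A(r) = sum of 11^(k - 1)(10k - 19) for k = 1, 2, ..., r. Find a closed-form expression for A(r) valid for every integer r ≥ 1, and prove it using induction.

A(r) = 11^r(r - 2) + 2

We claim A(r) = 11^r(r - 2) + 2 for all r ≥ 1.
For the base case r = 1: A(1) = -9, and the closed form gives -9. They agree.
For the inductive step, assume it holds for an arbitrary k ≥ 1, so A(k) = 11^k(k - 2) + 2.
Then A(k+1) = A(k) + (11^k(10k - 9)) = (11^k(k - 2) + 2) + (11^k(10k - 9)).
Simplifying, A(k+1) = 11^(k + 1)k - 11^(k + 1) + 2 = 11^(k+1)((k+1) - 2) + 2,
which is the closed form with r = k+1.
Hence, by induction on r, the claim holds for every r ≥ 1.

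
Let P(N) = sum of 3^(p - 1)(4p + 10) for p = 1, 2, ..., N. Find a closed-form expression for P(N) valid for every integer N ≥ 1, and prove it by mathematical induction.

We claim P(N) = 2·3^N(N + 2) - 4 for all N ≥ 1.
Base case (N = 1): P(1) = 14, and the closed form gives 14. They agree.
Inductive step: assume the claim holds for N = p, so P(p) = 2·3^p(p + 2) - 4.
Then P(p+1) = P(p) + (3^p(4p + 14)) = (2·3^p(p + 2) - 4) + (3^p(4p + 14)).
Simplifying, P(p+1) = 6·3^p·p + 18·3^p - 4 = 2·3^(p+1)((p+1) + 2) - 4,
which is the closed form with N = p+1.
By induction, the statement is established for all N ≥ 1.

P(N) = 2·3^N(N + 2) - 4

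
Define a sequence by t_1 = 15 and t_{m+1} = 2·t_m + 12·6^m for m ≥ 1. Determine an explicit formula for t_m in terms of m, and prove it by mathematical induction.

t_m = -3·2^(m - 1) + 3·6^m

Computing the first terms: t_1 = 15, t_2 = 102, t_3 = 636. This suggests t_m = -3·2^(m - 1) + 3·6^m.
Base case (m = 1): the formula gives 15 = 15 = t_1.
Suppose the result is true for m = p, so t_p = -3·2^(p - 1) + 3·6^p.
Then t_{p+1} = 2·t_p + 12·6^p = 2·(-3·2^(p - 1) + 3·6^p) + 12·6^p = -3·2^p + 3·6^(p + 1) = -3·2^((p+1) - 1) + 3·6^(p+1),
which is the claimed formula at m = p+1.
Hence, by induction on m, the claim holds for every m ≥ 1.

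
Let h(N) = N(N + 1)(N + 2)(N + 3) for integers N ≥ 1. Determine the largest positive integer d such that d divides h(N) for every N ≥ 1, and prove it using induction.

Computing the first values: h(1) = 24 and h(2) = 120; gcd(24, 120) = 24, so d ≤ 24.
We prove 24 | N(N + 1)(N + 2)(N + 3) for all N ≥ 1 by induction on N.
For the base case N = 1: h(1) = 24 = 24·(1), so 24 | h(1).
Inductive step: suppose the statement holds for some m ≥ 1, i.e. 24 | h(m). Then
h(m+1) − h(m) = (m+1)·(m+2)·(m+3)·(m+4) − m·(m+1)·(m+2)·(m+3) = (m+1)·(m+2)·(m+3)·[(m+4) − m] = 4·(m+1)·(m+2)·(m+3). The product of 3 consecutive integers is divisible by (3)! = 6, so h(m+1) − h(m) is divisible by 4·6 = 24. By the inductive hypothesis 24 | h(m), hence 24 | h(m+1).
This completes the induction.
Therefore the largest such d is 24.

d = 24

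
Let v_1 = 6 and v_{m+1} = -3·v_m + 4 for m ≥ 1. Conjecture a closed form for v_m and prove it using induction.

v_m = 5(-3)^(m - 1) + 1

Computing the first terms: v_1 = 6, v_2 = -14, v_3 = 46. This suggests v_m = 5(-3)^(m - 1) + 1.
When m = 1: the formula gives 6 = 6 = v_1.
Suppose the result is true for m = i, so v_i = 5(-3)^(i - 1) + 1.
Then v_{i+1} = -3·v_i + 4 = -3·(5(-3)^(i - 1) + 1) + 4 = 5(-3)^i + 1 = 5(-3)^((i+1) - 1) + 1,
which is the claimed formula at m = i+1.
This completes the induction.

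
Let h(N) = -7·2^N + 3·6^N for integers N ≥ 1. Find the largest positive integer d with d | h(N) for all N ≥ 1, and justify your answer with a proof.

Computing the first values: h(1) = 4 and h(2) = 80; gcd(4, 80) = 4, so d ≤ 4.
We prove 4 | -7·2^N + 3·6^N for all N ≥ 1 by induction on N.
Base step (N = 1): h(1) = 4 = 4·(1), so 4 | h(1).
Inductive step: assume the claim holds for N = i, i.e. 4 | h(i). Then
h(i+1) − 6·h(i) = (-7·2^(i+1) + 3·6^(i+1)) − 6·(-7·2^i + 3·6^i) = (-7)·2^i·(2 − 6) = (28)·2^i. Since 4 | h(i) by the inductive hypothesis, 4 | 6·h(i); and 4 | 28 since 28 = 4·7. Therefore 4 | h(i+1).
By the principle of mathematical induction, the result holds for all N ≥ 1.
Therefore the largest such d is 4.

d = 4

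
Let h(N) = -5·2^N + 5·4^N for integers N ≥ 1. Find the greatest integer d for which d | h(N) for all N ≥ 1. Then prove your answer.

Computing the first values: h(1) = 10 and h(2) = 60; gcd(10, 60) = 10, so d ≤ 10.
We prove 10 | -5·2^N + 5·4^N for all N ≥ 1 by induction on N.
For the base case N = 1: h(1) = 10 = 10·(1), so 10 | h(1).
Inductive step: assume the claim holds for N = k, i.e. 10 | h(k). Then
h(k+1) − 4·h(k) = (-5·2^(k+1) + 5·4^(k+1)) − 4·(-5·2^k + 5·4^k) = (-5)·2^k·(2 − 4) = (10)·2^k. Since 10 | h(k) by the inductive hypothesis, 10 | 4·h(k); and 10 | 10 since 10 = 10·1. Therefore 10 | h(k+1).
By induction, the statement is established for all N ≥ 1.
Therefore the largest such d is 10.

d = 10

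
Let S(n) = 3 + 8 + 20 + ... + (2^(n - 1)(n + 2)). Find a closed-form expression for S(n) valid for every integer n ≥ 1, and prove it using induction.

S(n) = 2^n(n + 1) - 1

We claim S(n) = 2^n(n + 1) - 1 for all n ≥ 1.
Base step (n = 1): S(1) = 3, and the closed form gives 3. They agree.
Suppose the result is true for n = m, so S(m) = 2^m(m + 1) - 1.
Then S(m+1) = S(m) + (2^m(m + 3)) = (2^m(m + 1) - 1) + (2^m(m + 3)).
Simplifying, S(m+1) = 2^(m + 1)m + 2^(m + 2) - 1 = 2^(m+1)((m+1) + 1) - 1,
which is the closed form with n = m+1.
This completes the induction.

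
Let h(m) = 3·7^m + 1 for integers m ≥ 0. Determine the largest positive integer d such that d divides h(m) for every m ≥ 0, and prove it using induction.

Computing the first values: h(0) = 4 and h(1) = 22; gcd(4, 22) = 2, so d ≤ 2.
We prove 2 | 3·7^m + 1 for all m ≥ 0 by induction on m.
When m = 0: h(0) = 4 = 2·(2), so 2 | h(0).
Inductive step: suppose the statement holds for some r ≥ 0, i.e. 2 | h(r). Then
h(r+1) = 3·7^(r+1) + 1 = 7·(3·7^r + 1) - 6 = 7·h(r) - 6. The first term is divisible by 2 by the inductive hypothesis, and -6 is divisible by 2. Hence 2 | h(r+1).
This completes the induction.
Therefore the largest such d is 2.

d = 2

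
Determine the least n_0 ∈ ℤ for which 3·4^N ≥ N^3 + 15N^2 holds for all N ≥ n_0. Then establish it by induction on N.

At N = 2: 48 < 68, so the inequality fails and n_0 ≥ 3. We prove 3·4^N ≥ N^3 + 15N^2 for all N ≥ 3.
Base case (N = 3): 3·4^N = 192 and N^3 + 15N^2 = 162, so 192 ≥ 162.
Inductive step: suppose the statement holds for some m ≥ 3, so 3·4^m ≥ m^3 + 15m^2.
Then 3·4^(m + 1) = 4·(3·4^m) ≥ 4·(m^3 + 15m^2).
Also, for m ≥ 3 we have 4·(m^3 + 15m^2) ≥ (m+1)^3 + 15(m+1)^2, since 4·(m^3 + 15m^2) − ((m+1)^3 + 15(m+1)^2) = 3m^3 + 42m^2 - 33m - 16, which is nonnegative for all m ≥ 3.
Combining, 3·4^(m + 1) ≥ (m+1)^3 + 15(m+1)^2.
By the principle of mathematical induction, the result holds for all N ≥ 3.
Hence the smallest such n_0 is 3.

n_0 = 3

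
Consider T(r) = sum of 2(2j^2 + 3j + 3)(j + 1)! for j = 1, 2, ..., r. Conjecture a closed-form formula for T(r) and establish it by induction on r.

T(r) = (4r + 2)(r + 2)! - 4

We claim T(r) = (4r + 2)(r + 2)! - 4 for all r ≥ 1.
Base case (r = 1): T(1) = 32, and the closed form gives 32. They agree.
Inductive step: assume the claim holds for r = j, so T(j) = (4j + 2)(j + 2)! - 4.
Then T(j+1) = T(j) + (2(2j^2 + 7j + 8)(j + 2)!) = ((4j + 2)(j + 2)! - 4) + (2(2j^2 + 7j + 8)(j + 2)!).
Simplifying, T(j+1) = (4(j+1) + 2)((j+1) + 2)! - 4,
which is the closed form with r = j+1.
By the principle of mathematical induction, the result holds for all r ≥ 1.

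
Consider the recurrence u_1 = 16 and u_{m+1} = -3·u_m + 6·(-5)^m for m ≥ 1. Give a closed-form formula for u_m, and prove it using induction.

Computing the first terms: u_1 = 16, u_2 = -78, u_3 = 384. This suggests u_m = (-3)^(m - 1) - 3(-5)^m.
Base step (m = 1): the formula gives 16 = 16 = u_1.
Suppose the result is true for m = r, so u_r = (-3)^(r - 1) - 3(-5)^r.
Then u_{r+1} = -3·u_r + 6·(-5)^r = -3·((-3)^(r - 1) - 3(-5)^r) + 6·(-5)^r = (-3)^r - 3(-5)^(r + 1) = (-3)^((r+1) - 1) - 3(-5)^(r+1),
which is the claimed formula at m = r+1.
By induction, the statement is established for all m ≥ 1.

u_m = (-3)^(m - 1) - 3(-5)^m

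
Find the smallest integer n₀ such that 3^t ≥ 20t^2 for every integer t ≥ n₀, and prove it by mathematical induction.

At t = 5: 243 < 500, so the inequality fails and n₀ ≥ 6. We prove 3^t ≥ 20t^2 for all t ≥ 6.
Base case (t = 6): 3^t = 729 and 20t^2 = 720, so 729 ≥ 720.
For the inductive step, assume it holds for an arbitrary r ≥ 6, so 3^r ≥ 20r^2.
Then 3^(r + 1) = 3·(3^r) ≥ 3·(20r^2).
Also, for r ≥ 6 we have 3·(20r^2) ≥ 20(r+1)^2, since 3 ≥ (1 + 1/r)^2 for all r ≥ 6.
Combining, 3^(r + 1) ≥ 20(r+1)^2.
Hence, by induction on t, the claim holds for every t ≥ 6.
Hence the smallest such n₀ is 6.

n₀ = 6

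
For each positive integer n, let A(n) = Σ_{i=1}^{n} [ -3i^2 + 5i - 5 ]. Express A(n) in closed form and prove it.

We claim A(n) = -n(n^2 - n + 3) for all n ≥ 1.
When n = 1: A(1) = -3, and the closed form gives -3. They agree.
Suppose the result is true for n = i, so A(i) = i(-i^2 + i - 3).
Then A(i+1) = A(i) + (5i - 3(i + 1)^2) = (i(-i^2 + i - 3)) + (5i - 3(i + 1)^2).
Simplifying, A(i+1) = -(i + 1)(i^2 + i + 3) = -(i+1)((i+1)^2 - (i+1) + 3),
which is the closed form with n = i+1.
This completes the induction.

A(n) = -n(n^2 - n + 3)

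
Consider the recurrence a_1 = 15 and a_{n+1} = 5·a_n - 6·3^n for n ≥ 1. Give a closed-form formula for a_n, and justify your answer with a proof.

a_n = 3^(n + 1) + 6·5^(n - 1)

Computing the first terms: a_1 = 15, a_2 = 57, a_3 = 231. This suggests a_n = 3^(n + 1) + 6·5^(n - 1).
When n = 1: the formula gives 15 = 15 = a_1.
For the inductive step, assume it holds for an arbitrary i ≥ 1, so a_i = 3^(i + 1) + 6·5^(i - 1).
Then a_{i+1} = 5·a_i - 6·3^i = 5·(3^(i + 1) + 6·5^(i - 1)) - 6·3^i = 3^(i + 2) + 6·5^i = 3^((i+1) + 1) + 6·5^((i+1) - 1),
which is the claimed formula at n = i+1.
Hence, by induction on n, the claim holds for every n ≥ 1.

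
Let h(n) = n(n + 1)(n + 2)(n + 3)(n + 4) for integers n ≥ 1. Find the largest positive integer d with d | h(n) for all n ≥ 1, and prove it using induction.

Computing the first values: h(1) = 120 and h(2) = 720; gcd(120, 720) = 120, so d ≤ 120.
We prove 120 | n(n + 1)(n + 2)(n + 3)(n + 4) for all n ≥ 1 by induction on n.
Base step (n = 1): h(1) = 120 = 120·(1), so 120 | h(1).
Inductive step: suppose the statement holds for some p ≥ 1, i.e. 120 | h(p). Then
h(p+1) − h(p) = (p+1)·(p+2)·(p+3)·(p+4)·(p+5) − p·(p+1)·(p+2)·(p+3)·(p+4) = (p+1)·(p+2)·(p+3)·(p+4)·[(p+5) − p] = 5·(p+1)·(p+2)·(p+3)·(p+4). The product of 4 consecutive integers is divisible by (4)! = 24, so h(p+1) − h(p) is divisible by 5·24 = 120. By the inductive hypothesis 120 | h(p), hence 120 | h(p+1).
This completes the induction.
Therefore the largest such d is 120.

d = 120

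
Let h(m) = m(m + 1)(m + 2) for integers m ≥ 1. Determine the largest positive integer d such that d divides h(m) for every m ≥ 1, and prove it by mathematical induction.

Computing the first values: h(1) = 6 and h(2) = 24; gcd(6, 24) = 6, so d ≤ 6.
We prove 6 | m(m + 1)(m + 2) for all m ≥ 1 by induction on m.
When m = 1: h(1) = 6 = 6·(1), so 6 | h(1).
Inductive step: assume the claim holds for m = p, i.e. 6 | h(p). Then
h(p+1) − h(p) = (p+1)·(p+2)·(p+3) − p·(p+1)·(p+2) = (p+1)·(p+2)·[(p+3) − p] = 3·(p+1)·(p+2). The product of 2 consecutive integers is divisible by (2)! = 2, so h(p+1) − h(p) is divisible by 3·2 = 6. By the inductive hypothesis 6 | h(p), hence 6 | h(p+1).
By the principle of mathematical induction, the result holds for all m ≥ 1.
Therefore the largest such d is 6.

d = 6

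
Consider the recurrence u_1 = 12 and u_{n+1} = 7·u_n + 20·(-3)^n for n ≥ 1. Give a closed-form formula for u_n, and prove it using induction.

Computing the first terms: u_1 = 12, u_2 = 24, u_3 = 348. This suggests u_n = -2(-3)^n + 6·7^(n - 1).
For the base case n = 1: the formula gives 12 = 12 = u_1.
Inductive step: assume the claim holds for n = r, so u_r = -2(-3)^r + 6·7^(r - 1).
Then u_{r+1} = 7·u_r + 20·(-3)^r = 7·(-2(-3)^r + 6·7^(r - 1)) + 20·(-3)^r = -2(-3)^(r + 1) + 6·7^r = -2(-3)^(r+1) + 6·7^((r+1) - 1),
which is the claimed formula at n = r+1.
Hence, by induction on n, the claim holds for every n ≥ 1.

u_n = -2(-3)^n + 6·7^(n - 1)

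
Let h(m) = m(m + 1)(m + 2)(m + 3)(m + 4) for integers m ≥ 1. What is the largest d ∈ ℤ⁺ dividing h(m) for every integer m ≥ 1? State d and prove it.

d = 120

Computing the first values: h(1) = 120 and h(2) = 720; gcd(120, 720) = 120, so d ≤ 120.
We prove 120 | m(m + 1)(m + 2)(m + 3)(m + 4) for all m ≥ 1 by induction on m.
For the base case m = 1: h(1) = 120 = 120·(1), so 120 | h(1).
Inductive step: assume the claim holds for m = k, i.e. 120 | h(k). Then
h(k+1) − h(k) = (k+1)·(k+2)·(k+3)·(k+4)·(k+5) − k·(k+1)·(k+2)·(k+3)·(k+4) = (k+1)·(k+2)·(k+3)·(k+4)·[(k+5) − k] = 5·(k+1)·(k+2)·(k+3)·(k+4). The product of 4 consecutive integers is divisible by (4)! = 24, so h(k+1) − h(k) is divisible by 5·24 = 120. By the inductive hypothesis 120 | h(k), hence 120 | h(k+1).
By the principle of mathematical induction, the result holds for all m ≥ 1.
Therefore the largest such d is 120.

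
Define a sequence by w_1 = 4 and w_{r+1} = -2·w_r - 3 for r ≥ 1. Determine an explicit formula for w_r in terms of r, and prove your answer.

Computing the first terms: w_1 = 4, w_2 = -11, w_3 = 19. This suggests w_r = 5(-2)^(r - 1) - 1.
When r = 1: the formula gives 4 = 4 = w_1.
For the inductive step, assume it holds for an arbitrary m ≥ 1, so w_m = 5(-2)^(m - 1) - 1.
Then w_{m+1} = -2·w_m - 3 = -2·(5(-2)^(m - 1) - 1) - 3 = 5(-2)^m - 1 = 5(-2)^((m+1) - 1) - 1,
which is the claimed formula at r = m+1.
This completes the induction.

w_r = 5(-2)^(r - 1) - 1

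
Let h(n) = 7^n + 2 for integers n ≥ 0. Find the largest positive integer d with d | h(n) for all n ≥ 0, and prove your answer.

Computing the first values: h(0) = 3 and h(1) = 9; gcd(3, 9) = 3, so d ≤ 3.
We prove 3 | 7^n + 2 for all n ≥ 0 by induction on n.
When n = 0: h(0) = 3 = 3·(1), so 3 | h(0).
Suppose the result is true for n = m, i.e. 3 | h(m). Then
h(m+1) = 7^(m+1) + 2 = 7·(7^m + 2) - 12 = 7·h(m) - 12. The first term is divisible by 3 by the inductive hypothesis, and -12 is divisible by 3. Hence 3 | h(m+1).
Hence, by induction on n, the claim holds for every n ≥ 0.
Therefore the largest such d is 3.

d = 3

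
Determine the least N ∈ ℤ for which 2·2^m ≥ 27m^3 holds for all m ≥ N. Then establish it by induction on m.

N = 16

At m = 15: 65536 < 91125, so the inequality fails and N ≥ 16. We prove 2·2^m ≥ 27m^3 for all m ≥ 16.
Base case (m = 16): 2·2^m = 131072 and 27m^3 = 110592, so 131072 ≥ 110592.
Inductive step: suppose the statement holds for some i ≥ 16, so 2·2^i ≥ 27i^3.
Then 2·2^(i + 1) = 2·(2·2^i) ≥ 2·(27i^3).
Also, for i ≥ 16 we have 2·(27i^3) ≥ 27(i+1)^3, since 2 ≥ (1 + 1/i)^3 for all i ≥ 16.
Combining, 2·2^(i + 1) ≥ 27(i+1)^3.
Hence, by induction on m, the claim holds for every m ≥ 16.
Hence the smallest such N is 16.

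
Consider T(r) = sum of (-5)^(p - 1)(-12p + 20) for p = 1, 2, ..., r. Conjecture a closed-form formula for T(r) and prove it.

T(r) = (-5)^r(2r - 3) + 3

We claim T(r) = (-5)^r(2r - 3) + 3 for all r ≥ 1.
For the base case r = 1: T(1) = 8, and the closed form gives 8. They agree.
Inductive step: assume the claim holds for r = p, so T(p) = (-5)^p(2p - 3) + 3.
Then T(p+1) = T(p) + ((-5)^p(-12p + 8)) = ((-5)^p(2p - 3) + 3) + ((-5)^p(-12p + 8)).
Simplifying, T(p+1) = -10(-5)^p·p + 5(-5)^p + 3 = (-5)^(p+1)(2(p+1) - 3) + 3,
which is the closed form with r = p+1.
Hence, by induction on r, the claim holds for every r ≥ 1.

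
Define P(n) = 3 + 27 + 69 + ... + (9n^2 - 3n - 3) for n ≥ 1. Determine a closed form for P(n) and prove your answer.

We claim P(n) = 3n(n^2 + n - 1) for all n ≥ 1.
For the base case n = 1: P(1) = 3, and the closed form gives 3. They agree.
Suppose the result is true for n = p, so P(p) = 3p(p^2 + p - 1).
Then P(p+1) = P(p) + (9p^2 + 15p + 3) = (3p(p^2 + p - 1)) + (9p^2 + 15p + 3).
Simplifying, P(p+1) = 3(p + 1)(p^2 + 3p + 1) = 3(p+1)((p+1)^2 + (p+1) - 1),
which is the closed form with n = p+1.
By induction, the statement is established for all n ≥ 1.

P(n) = 3n(n^2 + n - 1)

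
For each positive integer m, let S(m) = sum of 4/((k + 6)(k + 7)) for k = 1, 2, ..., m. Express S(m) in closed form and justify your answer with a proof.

We claim S(m) = 4m/(7(m + 7)) for all m ≥ 1.
Base case (m = 1): S(1) = 1/14, and the closed form gives 1/14. They agree.
Inductive step: suppose the statement holds for some k ≥ 1, so S(k) = 4k/(7(k + 7)).
Then S(k+1) = S(k) + (4/((k + 7)(k + 8))) = (4k/(7(k + 7))) + (4/((k + 7)(k + 8))).
Simplifying, S(k+1) = 4(k + 1)/(7(k + 8)) = 4(k+1)/(7((k+1) + 7)),
which is the closed form with m = k+1.
Hence, by induction on m, the claim holds for every m ≥ 1.

S(m) = 4m/(7(m + 7))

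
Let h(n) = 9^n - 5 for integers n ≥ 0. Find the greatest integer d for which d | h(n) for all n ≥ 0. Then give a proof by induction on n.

Computing the first values: h(0) = -4 and h(1) = 4; gcd(-4, 4) = 4, so d ≤ 4.
We prove 4 | 9^n - 5 for all n ≥ 0 by induction on n.
When n = 0: h(0) = -4 = 4·(-1), so 4 | h(0).
Suppose the result is true for n = p, i.e. 4 | h(p). Then
h(p+1) = 9^(p+1) - 5 = 9·(9^p - 5) + 40 = 9·h(p) + 40. The first term is divisible by 4 by the inductive hypothesis, and 40 is divisible by 4. Hence 4 | h(p+1).
This completes the induction.
Therefore the largest such d is 4.

d = 4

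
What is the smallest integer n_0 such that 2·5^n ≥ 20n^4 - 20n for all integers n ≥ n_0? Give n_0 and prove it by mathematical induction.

n_0 = 6

At n = 5: 6250 < 12400, so the inequality fails and n_0 ≥ 6. We prove 2·5^n ≥ 20n^4 - 20n for all n ≥ 6.
Base step (n = 6): 2·5^n = 31250 and 20n^4 - 20n = 25800, so 31250 ≥ 25800.
For the inductive step, assume it holds for an arbitrary i ≥ 6, so 2·5^i ≥ 20i^4 - 20i.
Then 2·5^(i + 1) = 5·(2·5^i) ≥ 5·(20i^4 - 20i).
Also, for i ≥ 6 we have 5·(20i^4 - 20i) ≥ 20(i+1)^4 - 20(i+1), since 5·(20i^4 - 20i) − (20(i+1)^4 - 20(i+1)) = 80i^4 - 80i^3 - 120i^2 - 160i, which is nonnegative for all i ≥ 6.
Combining, 2·5^(i + 1) ≥ 20(i+1)^4 - 20(i+1).
By the principle of mathematical induction, the result holds for all n ≥ 6.
Hence the smallest such n_0 is 6.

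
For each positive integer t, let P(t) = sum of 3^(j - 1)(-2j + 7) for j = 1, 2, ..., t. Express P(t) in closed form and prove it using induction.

We claim P(t) = 3^t(-t + 4) - 4 for all t ≥ 1.
For the base case t = 1: P(1) = 5, and the closed form gives 5. They agree.
For the inductive step, assume it holds for an arbitrary j ≥ 1, so P(j) = 3^j(-j + 4) - 4.
Then P(j+1) = P(j) + (3^j(-2j + 5)) = (3^j(-j + 4) - 4) + (3^j(-2j + 5)).
Simplifying, P(j+1) = -3^(j + 1)j + 3^(j + 2) - 4 = 3^(j+1)(-(j+1) + 4) - 4,
which is the closed form with t = j+1.
This completes the induction.

P(t) = 3^t(-t + 4) - 4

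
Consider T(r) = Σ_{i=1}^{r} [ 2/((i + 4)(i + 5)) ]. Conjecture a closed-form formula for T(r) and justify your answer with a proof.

T(r) = 2r/(5(r + 5))

We claim T(r) = 2r/(5(r + 5)) for all r ≥ 1.
Base step (r = 1): T(1) = 1/15, and the closed form gives 1/15. They agree.
Inductive step: assume the claim holds for r = i, so T(i) = 2i/(5(i + 5)).
Then T(i+1) = T(i) + (2/((i + 5)(i + 6))) = (2i/(5(i + 5))) + (2/((i + 5)(i + 6))).
Simplifying, T(i+1) = 2(i + 1)/(5(i + 6)) = 2(i+1)/(5((i+1) + 5)),
which is the closed form with r = i+1.
By the principle of mathematical induction, the result holds for all r ≥ 1.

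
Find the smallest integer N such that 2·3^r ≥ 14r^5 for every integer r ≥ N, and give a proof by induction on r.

N = 14

At r = 13: 3188646 < 5198102, so the inequality fails and N ≥ 14. We prove 2·3^r ≥ 14r^5 for all r ≥ 14.
Base case (r = 14): 2·3^r = 9565938 and 14r^5 = 7529536, so 9565938 ≥ 7529536.
Inductive step: suppose the statement holds for some m ≥ 14, so 2·3^m ≥ 14m^5.
Then 2·3^(m + 1) = 3·(2·3^m) ≥ 3·(14m^5).
Also, for m ≥ 14 we have 3·(14m^5) ≥ 14(m+1)^5, since 3 ≥ (1 + 1/m)^5 for all m ≥ 14.
Combining, 2·3^(m + 1) ≥ 14(m+1)^5.
By induction, the statement is established for all r ≥ 14.
Hence the smallest such N is 14.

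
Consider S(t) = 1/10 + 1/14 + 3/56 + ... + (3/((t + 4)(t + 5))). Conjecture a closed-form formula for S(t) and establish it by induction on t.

S(t) = 3t/(5(t + 5))

We claim S(t) = 3t/(5(t + 5)) for all t ≥ 1.
When t = 1: S(1) = 1/10, and the closed form gives 1/10. They agree.
Suppose the result is true for t = r, so S(r) = 3r/(5(r + 5)).
Then S(r+1) = S(r) + (3/((r + 5)(r + 6))) = (3r/(5(r + 5))) + (3/((r + 5)(r + 6))).
Simplifying, S(r+1) = 3(r + 1)/(5(r + 6)) = 3(r+1)/(5((r+1) + 5)),
which is the closed form with t = r+1.
By the principle of mathematical induction, the result holds for all t ≥ 1.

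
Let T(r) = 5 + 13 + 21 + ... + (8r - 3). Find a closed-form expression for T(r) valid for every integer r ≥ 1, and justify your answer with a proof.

We claim T(r) = r(4r + 1) for all r ≥ 1.
When r = 1: T(1) = 5, and the closed form gives 5. They agree.
For the inductive step, assume it holds for an arbitrary p ≥ 1, so T(p) = p(4p + 1).
Then T(p+1) = T(p) + (8p + 5) = (p(4p + 1)) + (8p + 5).
Simplifying, T(p+1) = (p + 1)(4p + 5) = (p+1)(4(p+1) + 1),
which is the closed form with r = p+1.
By the principle of mathematical induction, the result holds for all r ≥ 1.

T(r) = r(4r + 1)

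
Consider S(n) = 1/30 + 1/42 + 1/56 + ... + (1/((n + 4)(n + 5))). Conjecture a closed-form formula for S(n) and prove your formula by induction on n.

We claim S(n) = n/(5(n + 5)) for all n ≥ 1.
Base step (n = 1): S(1) = 1/30, and the closed form gives 1/30. They agree.
For the inductive step, assume it holds for an arbitrary r ≥ 1, so S(r) = r/(5(r + 5)).
Then S(r+1) = S(r) + (1/((r + 5)(r + 6))) = (r/(5(r + 5))) + (1/((r + 5)(r + 6))).
Simplifying, S(r+1) = (r + 1)/(5(r + 6)) = (r+1)/(5((r+1) + 5)),
which is the closed form with n = r+1.
By the principle of mathematical induction, the result holds for all n ≥ 1.

S(n) = n/(5(n + 5))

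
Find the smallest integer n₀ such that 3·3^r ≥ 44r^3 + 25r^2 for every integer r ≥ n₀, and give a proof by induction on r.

n₀ = 9

At r = 8: 19683 < 24128, so the inequality fails and n₀ ≥ 9. We prove 3·3^r ≥ 44r^3 + 25r^2 for all r ≥ 9.
Base step (r = 9): 3·3^r = 59049 and 44r^3 + 25r^2 = 34101, so 59049 ≥ 34101.
Inductive step: suppose the statement holds for some m ≥ 9, so 3·3^m ≥ 44m^3 + 25m^2.
Then 3·3^(m + 1) = 3·(3·3^m) ≥ 3·(44m^3 + 25m^2).
Also, for m ≥ 9 we have 3·(44m^3 + 25m^2) ≥ 44(m+1)^3 + 25(m+1)^2, since 3·(44m^3 + 25m^2) − (44(m+1)^3 + 25(m+1)^2) = 88m^3 - 82m^2 - 182m - 69, which is nonnegative for all m ≥ 9.
Combining, 3·3^(m + 1) ≥ 44(m+1)^3 + 25(m+1)^2.
By induction, the statement is established for all r ≥ 9.
Hence the smallest such n₀ is 9.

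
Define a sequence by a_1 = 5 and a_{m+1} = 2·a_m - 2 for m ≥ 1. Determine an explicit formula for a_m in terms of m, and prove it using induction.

a_m = 3·2^(m - 1) + 2

Computing the first terms: a_1 = 5, a_2 = 8, a_3 = 14. This suggests a_m = 3·2^(m - 1) + 2.
When m = 1: the formula gives 5 = 5 = a_1.
Inductive step: suppose the statement holds for some k ≥ 1, so a_k = 3·2^(k - 1) + 2.
Then a_{k+1} = 2·a_k - 2 = 2·(3·2^(k - 1) + 2) - 2 = 3·2^k + 2 = 3·2^((k+1) - 1) + 2,
which is the claimed formula at m = k+1.
Hence, by induction on m, the claim holds for every m ≥ 1.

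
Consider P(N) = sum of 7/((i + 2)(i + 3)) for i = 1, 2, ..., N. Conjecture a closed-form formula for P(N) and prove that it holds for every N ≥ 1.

We claim P(N) = 7N/(3(N + 3)) for all N ≥ 1.
When N = 1: P(1) = 7/12, and the closed form gives 7/12. They agree.
Suppose the result is true for N = i, so P(i) = 7i/(3(i + 3)).
Then P(i+1) = P(i) + (7/((i + 3)(i + 4))) = (7i/(3(i + 3))) + (7/((i + 3)(i + 4))).
Simplifying, P(i+1) = 7(i + 1)/(3(i + 4)) = 7(i+1)/(3((i+1) + 3)),
which is the closed form with N = i+1.
By the principle of mathematical induction, the result holds for all N ≥ 1.

P(N) = 7N/(3(N + 3))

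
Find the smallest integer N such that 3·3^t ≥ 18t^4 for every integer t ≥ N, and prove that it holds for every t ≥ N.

N = 11

At t = 10: 177147 < 180000, so the inequality fails and N ≥ 11. We prove 3·3^t ≥ 18t^4 for all t ≥ 11.
When t = 11: 3·3^t = 531441 and 18t^4 = 263538, so 531441 ≥ 263538.
Inductive step: suppose the statement holds for some j ≥ 11, so 3·3^j ≥ 18j^4.
Then 3·3^(j + 1) = 3·(3·3^j) ≥ 3·(18j^4).
Also, for j ≥ 11 we have 3·(18j^4) ≥ 18(j+1)^4, since 3 ≥ (1 + 1/j)^4 for all j ≥ 11.
Combining, 3·3^(j + 1) ≥ 18(j+1)^4.
By the principle of mathematical induction, the result holds for all t ≥ 11.
Hence the smallest such N is 11.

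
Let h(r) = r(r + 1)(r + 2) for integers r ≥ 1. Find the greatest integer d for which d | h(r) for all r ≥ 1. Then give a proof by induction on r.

Computing the first values: h(1) = 6 and h(2) = 24; gcd(6, 24) = 6, so d ≤ 6.
We prove 6 | r(r + 1)(r + 2) for all r ≥ 1 by induction on r.
For the base case r = 1: h(1) = 6 = 6·(1), so 6 | h(1).
Suppose the result is true for r = p, i.e. 6 | h(p). Then
h(p+1) − h(p) = (p+1)·(p+2)·(p+3) − p·(p+1)·(p+2) = (p+1)·(p+2)·[(p+3) − p] = 3·(p+1)·(p+2). The product of 2 consecutive integers is divisible by (2)! = 2, so h(p+1) − h(p) is divisible by 3·2 = 6. By the inductive hypothesis 6 | h(p), hence 6 | h(p+1).
By the principle of mathematical induction, the result holds for all r ≥ 1.
Therefore the largest such d is 6.

d = 6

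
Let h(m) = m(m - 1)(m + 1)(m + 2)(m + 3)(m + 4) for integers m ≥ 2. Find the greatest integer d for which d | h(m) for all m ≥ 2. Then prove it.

Computing the first values: h(2) = 720 and h(3) = 5040; gcd(720, 5040) = 720, so d ≤ 720.
We prove 720 | m(m - 1)(m + 1)(m + 2)(m + 3)(m + 4) for all m ≥ 2 by induction on m.
When m = 2: h(2) = 720 = 720·(1), so 720 | h(2).
For the inductive step, assume it holds for an arbitrary k ≥ 2, i.e. 720 | h(k). Then
h(k+1) − h(k) = k·(k+1)·(k+2)·(k+3)·(k+4)·(k+5) − (k-1)·k·(k+1)·(k+2)·(k+3)·(k+4) = k·(k+1)·(k+2)·(k+3)·(k+4)·[(k+5) − (k-1)] = 6·k·(k+1)·(k+2)·(k+3)·(k+4). The product of 5 consecutive integers is divisible by (5)! = 120, so h(k+1) − h(k) is divisible by 6·120 = 720. By the inductive hypothesis 720 | h(k), hence 720 | h(k+1).
By induction, the statement is established for all m ≥ 2.
Therefore the largest such d is 720.

d = 720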